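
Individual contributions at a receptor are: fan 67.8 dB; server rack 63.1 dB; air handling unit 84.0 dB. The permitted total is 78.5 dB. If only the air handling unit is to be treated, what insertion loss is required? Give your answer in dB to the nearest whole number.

Fixed contribution from the other sources: Σ 10^(L/10) = 10^(67.8/10) + 10^(63.1/10) = 8.067e+06 (69.07 dB).
To meet 78.5 dB overall, the treated air handling unit may contribute at most 10^(78.5/10) − 8.067e+06 = 6.273e+07, i.e. 77.97 dB.
Required insertion loss = 84.0 − 77.97 = 6.03 dB.

6 dB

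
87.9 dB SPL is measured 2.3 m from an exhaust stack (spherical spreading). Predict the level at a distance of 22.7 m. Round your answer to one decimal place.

68.0 dB SPL

Point-source attenuation: ΔL = 20·log₁₀(r₂/r₁) = 20·log₁₀(22.7/2.3) = 19.886 dB.
L₂ = 87.9 − 20·log₁₀(22.7/2.3) = 87.9 − 19.886 = 68.01 dB SPL.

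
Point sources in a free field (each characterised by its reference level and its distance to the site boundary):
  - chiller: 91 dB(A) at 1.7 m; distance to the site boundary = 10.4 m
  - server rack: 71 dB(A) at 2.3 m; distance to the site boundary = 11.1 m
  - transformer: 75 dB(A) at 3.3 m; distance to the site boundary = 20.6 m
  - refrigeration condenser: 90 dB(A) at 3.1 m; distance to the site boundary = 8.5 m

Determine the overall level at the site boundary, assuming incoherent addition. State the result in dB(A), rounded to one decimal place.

82.3 dB(A)

Propagate each source to the receiver with L = L_ref − 20·log₁₀(r/r_ref), then add intensities.
chiller: 91 − 20·log₁₀(10.4/1.7) = 91 − 15.73 = 75.27 dB(A).
server rack: 71 − 20·log₁₀(11.1/2.3) = 71 − 13.67 = 57.33 dB(A).
transformer: 75 − 20·log₁₀(20.6/3.3) = 75 − 15.91 = 59.09 dB(A).
refrigeration condenser: 90 − 20·log₁₀(8.5/3.1) = 90 − 8.76 = 81.24 dB(A).
Σ 10^(L/10) = 1.680e+08 → L_total = 10·log₁₀(1.680e+08) = 82.25 dB(A).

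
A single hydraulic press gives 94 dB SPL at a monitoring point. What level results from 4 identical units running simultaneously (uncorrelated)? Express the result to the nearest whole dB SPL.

100 dB SPL

N identical incoherent sources raise the level by 10·log₁₀ N.
L_total = 94 + 10·log₁₀(4) = 94 + 6.021 = 100.02 dB SPL.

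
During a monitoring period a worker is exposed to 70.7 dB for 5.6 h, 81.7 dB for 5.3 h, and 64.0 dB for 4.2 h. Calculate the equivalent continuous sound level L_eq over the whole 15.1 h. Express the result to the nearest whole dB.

The energy average is taken in the linear domain: L_eq = 10·log₁₀[(Σ tᵢ·10^(Lᵢ/10))/T], T = 15.1 h.
Σ tᵢ·10^(Lᵢ/10) = 5.6·10^(70.7/10) + 5.3·10^(81.7/10) + 4.2·10^(64.0/10) = 8.603e+08.
L_eq = 10·log₁₀(8.603e+08/15.1) = 77.56 dB.

78 dB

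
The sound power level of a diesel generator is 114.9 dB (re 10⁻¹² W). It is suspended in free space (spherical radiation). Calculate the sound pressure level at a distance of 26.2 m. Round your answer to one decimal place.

75.5 dB

Free-field spherical radiation: L_p = L_w − 10·log₁₀(4π·r²), r = 26.2 m.
4π·r² = 8626 m², 10·log₁₀ of that is 39.358 dB.
L_p = 114.9 − 39.358 = 75.54 dB.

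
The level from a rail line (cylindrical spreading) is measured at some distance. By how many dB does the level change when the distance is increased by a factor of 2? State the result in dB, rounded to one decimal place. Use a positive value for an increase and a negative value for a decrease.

A line source loses 3 dB per doubling of distance; generally ΔL = −10·log₁₀(r₂/r₁).
ΔL = −10·log₁₀(2) = -3.01 dB.

-3.0 dB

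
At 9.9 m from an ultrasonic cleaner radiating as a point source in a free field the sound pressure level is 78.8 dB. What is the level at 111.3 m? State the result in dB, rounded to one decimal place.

57.8 dB

Point-source attenuation: ΔL = 20·log₁₀(r₂/r₁) = 20·log₁₀(111.3/9.9) = 21.017 dB.
L₂ = 78.8 − 20·log₁₀(111.3/9.9) = 78.8 − 21.017 = 57.78 dB.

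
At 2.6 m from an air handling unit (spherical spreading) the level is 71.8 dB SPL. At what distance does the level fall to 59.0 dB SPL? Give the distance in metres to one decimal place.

11.3 m

Point-source spreading drops the level by 20·log₁₀(r₂/r₁); inverting, r₂/r₁ = 10^(ΔL/20).
r₂ = 2.6·10^((71.8−59.0)/20) = 2.6·10^(12.8/20) = 11.35 m.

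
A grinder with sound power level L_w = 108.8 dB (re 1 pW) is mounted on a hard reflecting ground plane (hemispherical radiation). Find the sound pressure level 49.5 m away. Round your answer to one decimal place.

The power spreads over a hemisphere of area 2π·r², so L_p = L_w − 10·log₁₀(2π·r²).
2π·r² = 1.54e+04 m², 10·log₁₀ of that is 41.874 dB.
L_p = 108.8 − 41.874 = 66.93 dB.

66.9 dB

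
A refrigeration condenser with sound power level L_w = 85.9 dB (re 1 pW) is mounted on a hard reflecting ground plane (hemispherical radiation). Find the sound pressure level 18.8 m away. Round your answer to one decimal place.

L_p = L_w − 10·log₁₀(2π·r²) with r = 18.8 m.
2π·r² = 2221 m², 10·log₁₀ of that is 33.465 dB.
L_p = 85.9 − 33.465 = 52.44 dB.

52.4 dB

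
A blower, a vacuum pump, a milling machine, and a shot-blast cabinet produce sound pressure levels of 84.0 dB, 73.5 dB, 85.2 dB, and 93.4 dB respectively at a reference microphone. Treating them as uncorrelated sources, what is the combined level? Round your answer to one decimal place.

Incoherent sources combine by intensity addition: L_total = 10·log₁₀(Σ 10^(L_i/10)).
Σ 10^(L/10) = 10^(84.0/10) + 10^(73.5/10) + 10^(85.2/10) + 10^(93.4/10) = 2.792e+09.
L_total = 10·log₁₀(2.792e+09) = 94.46 dB.

94.5 dB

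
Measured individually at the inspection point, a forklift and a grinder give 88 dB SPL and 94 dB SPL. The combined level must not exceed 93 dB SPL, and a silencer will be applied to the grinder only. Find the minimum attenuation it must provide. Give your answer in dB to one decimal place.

Fixed contribution from the other source: Σ 10^(L/10) = 10^(88/10) = 6.310e+08 (88.00 dB SPL).
The limit corresponds to 10^(93/10) = 1.995e+09; subtracting the fixed part leaves 1.364e+09 for the grinder, i.e. 91.35 dB SPL.
So the grinder must be reduced from 94 to 91.35 dB SPL: IL = 2.65 dB.

2.7 dB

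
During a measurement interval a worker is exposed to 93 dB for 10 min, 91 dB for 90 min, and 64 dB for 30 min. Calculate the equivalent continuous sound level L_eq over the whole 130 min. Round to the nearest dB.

Weight each interval's intensity by its duration and average over T = 130 min:
Σ tᵢ·10^(Lᵢ/10) = 10·10^(93/10) + 90·10^(91/10) + 30·10^(64/10) = 1.333e+11.
L_eq = 10·log₁₀(1.333e+11/130) = 90.11 dB.

90 dB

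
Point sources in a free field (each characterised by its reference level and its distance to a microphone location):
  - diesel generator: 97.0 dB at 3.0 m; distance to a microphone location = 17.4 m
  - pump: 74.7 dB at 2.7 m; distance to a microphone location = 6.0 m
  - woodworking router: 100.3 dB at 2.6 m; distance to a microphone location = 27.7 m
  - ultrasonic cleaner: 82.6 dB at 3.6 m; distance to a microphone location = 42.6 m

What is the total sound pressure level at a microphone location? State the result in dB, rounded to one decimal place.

Apply inverse-square spreading to bring every level to the receiver, then sum 10^(L/10).
diesel generator: 97.0 − 20·log₁₀(17.4/3.0) = 97.0 − 15.27 = 81.73 dB.
pump: 74.7 − 20·log₁₀(6.0/2.7) = 74.7 − 6.94 = 67.76 dB.
woodworking router: 100.3 − 20·log₁₀(27.7/2.6) = 100.3 − 20.55 = 79.75 dB.
ultrasonic cleaner: 82.6 − 20·log₁₀(42.6/3.6) = 82.6 − 21.46 = 61.14 dB.
Σ 10^(L/10) = 2.507e+08 → L_total = 10·log₁₀(2.507e+08) = 83.99 dB.

84.0 dB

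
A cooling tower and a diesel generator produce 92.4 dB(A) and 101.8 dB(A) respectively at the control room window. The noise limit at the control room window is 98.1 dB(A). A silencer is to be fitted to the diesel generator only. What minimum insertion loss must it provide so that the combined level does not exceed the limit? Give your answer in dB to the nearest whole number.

The untreated sources together contribute 10^(92.4/10) = 1.738e+09, i.e. 92.40 dB(A).
To meet 98.1 dB(A) overall, the treated diesel generator may contribute at most 10^(98.1/10) − 1.738e+09 = 4.719e+09, i.e. 96.74 dB(A).
Required insertion loss = 101.8 − 96.74 = 5.06 dB.

5 dB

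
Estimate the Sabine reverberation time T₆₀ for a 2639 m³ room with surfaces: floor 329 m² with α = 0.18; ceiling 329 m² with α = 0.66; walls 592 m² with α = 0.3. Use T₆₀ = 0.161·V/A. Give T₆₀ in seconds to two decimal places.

A = Σ Sᵢαᵢ = 329·0.18 + 329·0.66 + 592·0.3 = 453.96 m².
T₆₀ = 0.161·V/A = 0.161·2639/453.96 = 0.936 s.

0.94 s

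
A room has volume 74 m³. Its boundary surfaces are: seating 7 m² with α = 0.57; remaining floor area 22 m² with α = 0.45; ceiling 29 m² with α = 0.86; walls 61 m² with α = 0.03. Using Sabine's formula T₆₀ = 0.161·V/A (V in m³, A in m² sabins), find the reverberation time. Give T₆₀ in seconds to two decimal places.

0.29 s

Total absorption A = 7·0.57 + 22·0.45 + 29·0.86 + 61·0.03 = 40.66 m² sabins.
T₆₀ = 0.161·V/A = 0.161·74/40.66 = 0.293 s.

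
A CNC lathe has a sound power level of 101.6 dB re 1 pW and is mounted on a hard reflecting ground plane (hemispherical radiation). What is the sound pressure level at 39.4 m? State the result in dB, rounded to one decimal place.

Free-field hemispherical radiation: L_p = L_w − 10·log₁₀(2π·r²), r = 39.4 m.
2π·r² = 9754 m², 10·log₁₀ of that is 39.892 dB.
L_p = 101.6 − 39.892 = 61.71 dB.

61.7 dB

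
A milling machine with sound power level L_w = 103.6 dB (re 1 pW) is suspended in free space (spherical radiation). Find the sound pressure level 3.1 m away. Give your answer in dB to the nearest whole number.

83 dB

L_p = L_w − 10·log₁₀(4π·r²) with r = 3.1 m.
4π·r² = 120.8 m², 10·log₁₀ of that is 20.819 dB.
L_p = 103.6 − 20.819 = 82.78 dB.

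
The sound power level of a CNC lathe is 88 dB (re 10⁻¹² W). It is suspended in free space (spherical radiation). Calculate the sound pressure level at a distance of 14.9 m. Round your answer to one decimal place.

53.5 dB

The power spreads over a sphere of area 4π·r², so L_p = L_w − 10·log₁₀(4π·r²).
4π·r² = 2790 m², 10·log₁₀ of that is 34.456 dB.
L_p = 88 − 34.456 = 53.54 dB.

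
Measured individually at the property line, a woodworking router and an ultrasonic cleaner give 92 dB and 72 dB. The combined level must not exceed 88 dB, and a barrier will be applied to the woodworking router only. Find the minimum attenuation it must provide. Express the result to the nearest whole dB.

4 dB

Everything except the woodworking router sums to 10^(72/10) = 1.585e+07 in linear terms, 72.00 dB.
To meet 88 dB overall, the treated woodworking router may contribute at most 10^(88/10) − 1.585e+07 = 6.151e+08, i.e. 87.89 dB.
So the woodworking router must be reduced from 92 to 87.89 dB: IL = 4.11 dB.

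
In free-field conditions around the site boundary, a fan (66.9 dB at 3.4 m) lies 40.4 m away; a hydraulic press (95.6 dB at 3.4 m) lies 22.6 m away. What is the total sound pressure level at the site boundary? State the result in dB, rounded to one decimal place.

79.1 dB

Propagate each source to the receiver with L = L_ref − 20·log₁₀(r/r_ref), then add intensities.
fan: 66.9 − 20·log₁₀(40.4/3.4) = 66.9 − 21.50 = 45.40 dB.
hydraulic press: 95.6 − 20·log₁₀(22.6/3.4) = 95.6 − 16.45 = 79.15 dB.
Σ 10^(L/10) = 8.221e+07 → L_total = 10·log₁₀(8.221e+07) = 79.15 dB.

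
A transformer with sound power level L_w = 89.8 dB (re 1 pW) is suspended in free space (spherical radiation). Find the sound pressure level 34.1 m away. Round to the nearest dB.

The power spreads over a sphere of area 4π·r², so L_p = L_w − 10·log₁₀(4π·r²).
4π·r² = 1.461e+04 m², 10·log₁₀ of that is 41.647 dB.
L_p = 89.8 − 41.647 = 48.15 dB.

48 dB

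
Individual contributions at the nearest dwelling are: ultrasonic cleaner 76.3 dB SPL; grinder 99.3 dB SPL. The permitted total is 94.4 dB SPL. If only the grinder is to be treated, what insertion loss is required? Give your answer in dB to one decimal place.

Fixed contribution from the other source: Σ 10^(L/10) = 10^(76.3/10) = 4.266e+07 (76.30 dB SPL).
To meet 94.4 dB SPL overall, the treated grinder may contribute at most 10^(94.4/10) − 4.266e+07 = 2.712e+09, i.e. 94.33 dB SPL.
Required insertion loss = 99.3 − 94.33 = 4.97 dB.

5.0 dB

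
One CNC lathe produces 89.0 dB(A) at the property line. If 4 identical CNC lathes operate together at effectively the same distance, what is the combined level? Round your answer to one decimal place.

With 4 equal, uncorrelated contributions the intensity is 4× that of one unit, giving a rise of 10·log₁₀ 4.
L_total = 89.0 + 10·log₁₀(4) = 89.0 + 6.021 = 95.02 dB(A).

95.0 dB(A)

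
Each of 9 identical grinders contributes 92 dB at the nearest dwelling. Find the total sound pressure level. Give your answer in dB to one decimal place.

L_total = L₁ + 10·log₁₀ N for N identical incoherent sources.
L_total = 92 + 10·log₁₀(9) = 92 + 9.542 = 101.54 dB.

101.5 dB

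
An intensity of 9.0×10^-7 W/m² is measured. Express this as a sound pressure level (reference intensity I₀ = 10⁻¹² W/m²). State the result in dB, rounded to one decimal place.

Dividing by I₀ shifts the exponent by 12: I/I₀ = 9.0×10^5.
L = 10·(0.9542 + 5) = 59.54 dB.

59.5 dB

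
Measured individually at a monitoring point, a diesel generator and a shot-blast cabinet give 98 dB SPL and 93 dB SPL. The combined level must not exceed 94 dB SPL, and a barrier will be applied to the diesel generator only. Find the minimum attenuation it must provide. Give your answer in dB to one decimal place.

The untreated sources together contribute 10^(93/10) = 1.995e+09, i.e. 93.00 dB SPL.
To meet 94 dB SPL overall, the treated diesel generator may contribute at most 10^(94/10) − 1.995e+09 = 5.166e+08, i.e. 87.13 dB SPL.
So the diesel generator must be reduced from 98 to 87.13 dB SPL: IL = 10.87 dB.

10.9 dB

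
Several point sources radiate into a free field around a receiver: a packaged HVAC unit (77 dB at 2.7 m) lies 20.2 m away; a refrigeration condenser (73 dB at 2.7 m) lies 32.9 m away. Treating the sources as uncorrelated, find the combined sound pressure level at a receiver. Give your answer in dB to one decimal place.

60.1 dB

First find each source's level at the receiver (point-source: −20·log₁₀(r/r_ref)), then combine on an intensity basis.
packaged HVAC unit: 77 − 20·log₁₀(20.2/2.7) = 77 − 17.48 = 59.52 dB.
refrigeration condenser: 73 − 20·log₁₀(32.9/2.7) = 73 − 21.72 = 51.28 dB.
Σ 10^(L/10) = 1.030e+06 → L_total = 10·log₁₀(1.030e+06) = 60.13 dB.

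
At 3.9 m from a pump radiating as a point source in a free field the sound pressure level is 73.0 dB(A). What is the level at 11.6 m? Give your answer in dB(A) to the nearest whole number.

Spherical spreading from a point source gives a 20·log₁₀(r₂/r₁) drop.
L₂ = 73.0 − 20·log₁₀(11.6/3.9) = 73.0 − 9.468 = 63.53 dB(A).

64 dB(A)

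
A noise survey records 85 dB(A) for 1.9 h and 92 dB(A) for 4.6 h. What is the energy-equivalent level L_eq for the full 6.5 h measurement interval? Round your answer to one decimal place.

90.8 dB(A)

Weight each interval's intensity by its duration and average over T = 6.5 h:
Σ tᵢ·10^(Lᵢ/10) = 1.9·10^(85/10) + 4.6·10^(92/10) = 7.891e+09.
L_eq = 10·log₁₀(7.891e+09/6.5) = 90.84 dB(A).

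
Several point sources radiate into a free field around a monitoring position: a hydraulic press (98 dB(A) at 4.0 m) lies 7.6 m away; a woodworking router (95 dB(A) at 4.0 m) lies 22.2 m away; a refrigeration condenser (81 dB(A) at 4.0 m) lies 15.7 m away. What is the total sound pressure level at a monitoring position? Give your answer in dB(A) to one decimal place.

Propagate each source to the receiver with L = L_ref − 20·log₁₀(r/r_ref), then add intensities.
hydraulic press: 98 − 20·log₁₀(7.6/4.0) = 98 − 5.58 = 92.42 dB(A).
woodworking router: 95 − 20·log₁₀(22.2/4.0) = 95 − 14.89 = 80.11 dB(A).
refrigeration condenser: 81 − 20·log₁₀(15.7/4.0) = 81 − 11.88 = 69.12 dB(A).
Σ 10^(L/10) = 1.859e+09 → L_total = 10·log₁₀(1.859e+09) = 92.69 dB(A).

92.7 dB(A)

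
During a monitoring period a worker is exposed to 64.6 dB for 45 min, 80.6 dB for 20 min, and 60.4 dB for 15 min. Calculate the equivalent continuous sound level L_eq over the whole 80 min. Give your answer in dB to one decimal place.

L_eq = 10·log₁₀[(1/T)·Σ tᵢ·10^(Lᵢ/10)] with T = 80 min.
Σ tᵢ·10^(Lᵢ/10) = 45·10^(64.6/10) + 20·10^(80.6/10) + 15·10^(60.4/10) = 2.443e+09.
L_eq = 10·log₁₀(2.443e+09/80) = 74.85 dB.

74.8 dB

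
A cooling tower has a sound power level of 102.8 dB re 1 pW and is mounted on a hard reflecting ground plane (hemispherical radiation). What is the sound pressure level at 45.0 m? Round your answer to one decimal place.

61.8 dB

L_p = L_w − 10·log₁₀(2π·r²) with r = 45.0 m.
2π·r² = 1.272e+04 m², 10·log₁₀ of that is 41.046 dB.
L_p = 102.8 − 41.046 = 61.75 dB.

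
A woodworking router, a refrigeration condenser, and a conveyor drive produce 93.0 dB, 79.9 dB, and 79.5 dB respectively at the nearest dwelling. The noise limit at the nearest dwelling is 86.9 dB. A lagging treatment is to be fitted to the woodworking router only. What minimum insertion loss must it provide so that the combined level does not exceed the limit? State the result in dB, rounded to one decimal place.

Fixed contribution from the other sources: Σ 10^(L/10) = 10^(79.9/10) + 10^(79.5/10) = 1.868e+08 (82.71 dB).
The limit corresponds to 10^(86.9/10) = 4.898e+08; subtracting the fixed part leaves 3.029e+08 for the woodworking router, i.e. 84.81 dB.
Required insertion loss = 93.0 − 84.81 = 8.19 dB.

8.2 dB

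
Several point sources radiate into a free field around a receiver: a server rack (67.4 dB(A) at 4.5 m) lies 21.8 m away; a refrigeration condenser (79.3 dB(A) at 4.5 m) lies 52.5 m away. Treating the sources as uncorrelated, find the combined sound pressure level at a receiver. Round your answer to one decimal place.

First find each source's level at the receiver (point-source: −20·log₁₀(r/r_ref)), then combine on an intensity basis.
server rack: 67.4 − 20·log₁₀(21.8/4.5) = 67.4 − 13.70 = 53.70 dB(A).
refrigeration condenser: 79.3 − 20·log₁₀(52.5/4.5) = 79.3 − 21.34 = 57.96 dB(A).
Σ 10^(L/10) = 8.595e+05 → L_total = 10·log₁₀(8.595e+05) = 59.34 dB(A).

59.3 dB(A)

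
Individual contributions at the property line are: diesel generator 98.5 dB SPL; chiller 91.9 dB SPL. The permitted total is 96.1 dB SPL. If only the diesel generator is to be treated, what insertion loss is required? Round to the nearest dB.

4 dB

The untreated sources together contribute 10^(91.9/10) = 1.549e+09, i.e. 91.90 dB SPL.
To meet 96.1 dB SPL overall, the treated diesel generator may contribute at most 10^(96.1/10) − 1.549e+09 = 2.525e+09, i.e. 94.02 dB SPL.
Required insertion loss = 98.5 − 94.02 = 4.48 dB.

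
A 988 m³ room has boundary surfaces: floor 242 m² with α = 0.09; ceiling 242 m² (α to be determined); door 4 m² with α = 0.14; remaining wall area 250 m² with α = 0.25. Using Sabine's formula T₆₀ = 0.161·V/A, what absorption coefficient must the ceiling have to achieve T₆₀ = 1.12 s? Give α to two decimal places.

0.24

From T₆₀ = 0.161·V/A, the target T₆₀ = 1.12 s needs A = 0.161·988/1.12 = 142.03 m².
Absorption from the other surfaces = 242·0.09 + 4·0.14 + 250·0.25 = 84.84 m², so the ceiling must supply 57.19 m² over 242 m².
α = 57.19/242 = 0.236.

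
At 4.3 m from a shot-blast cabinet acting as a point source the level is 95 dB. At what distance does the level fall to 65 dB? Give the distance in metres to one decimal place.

136.0 m

The 30.0 dB drop corresponds to a distance ratio of 10^(30.0/20) for a point source.
r₂ = 4.3·10^((95−65)/20) = 4.3·10^(30.0/20) = 135.98 m.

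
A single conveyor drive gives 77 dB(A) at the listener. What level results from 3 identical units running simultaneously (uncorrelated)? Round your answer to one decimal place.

With 3 equal, uncorrelated contributions the intensity is 3× that of one unit, giving a rise of 10·log₁₀ 3.
L_total = 77 + 10·log₁₀(3) = 77 + 4.771 = 81.77 dB(A).

81.8 dB(A)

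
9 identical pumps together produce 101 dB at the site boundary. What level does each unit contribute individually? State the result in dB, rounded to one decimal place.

91.5 dB

9 equal contributions raise the level by 10·log₁₀ 9 = 9.542 dB, so each unit alone gives 101 − 9.542.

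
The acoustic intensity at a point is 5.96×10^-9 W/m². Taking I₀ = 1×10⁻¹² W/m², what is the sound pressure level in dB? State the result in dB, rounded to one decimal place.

I/I₀ = 5.96×10^-9/10⁻¹² = 5.96×10^3, and L = 10·log₁₀(I/I₀).
L = 10·(0.7752 + 3) = 37.75 dB.

37.8 dB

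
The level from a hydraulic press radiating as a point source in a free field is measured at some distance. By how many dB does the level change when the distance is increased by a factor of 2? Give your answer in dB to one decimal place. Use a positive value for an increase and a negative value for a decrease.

-6.0 dB

With spherical spreading the level changes by −20·log₁₀(r₂/r₁).
ΔL = −20·log₁₀(2) = -6.02 dB.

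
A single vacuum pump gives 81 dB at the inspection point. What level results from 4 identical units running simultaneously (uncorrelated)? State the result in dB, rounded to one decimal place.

With 4 equal, uncorrelated contributions the intensity is 4× that of one unit, giving a rise of 10·log₁₀ 4.
L_total = 81 + 10·log₁₀(4) = 81 + 6.021 = 87.02 dB.

87.0 dB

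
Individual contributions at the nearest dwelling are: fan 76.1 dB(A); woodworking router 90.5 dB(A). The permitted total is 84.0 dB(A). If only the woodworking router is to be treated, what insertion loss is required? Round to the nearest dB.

7 dB

The untreated sources together contribute 10^(76.1/10) = 4.074e+07, i.e. 76.10 dB(A).
To meet 84.0 dB(A) overall, the treated woodworking router may contribute at most 10^(84.0/10) − 4.074e+07 = 2.105e+08, i.e. 83.23 dB(A).
So the woodworking router must be reduced from 90.5 to 83.23 dB(A): IL = 7.27 dB.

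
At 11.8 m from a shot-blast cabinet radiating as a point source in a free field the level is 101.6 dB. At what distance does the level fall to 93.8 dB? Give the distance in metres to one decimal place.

29.0 m

The 7.8 dB drop corresponds to a distance ratio of 10^(7.8/20) for a point source.
r₂ = 11.8·10^((101.6−93.8)/20) = 11.8·10^(7.8/20) = 28.97 m.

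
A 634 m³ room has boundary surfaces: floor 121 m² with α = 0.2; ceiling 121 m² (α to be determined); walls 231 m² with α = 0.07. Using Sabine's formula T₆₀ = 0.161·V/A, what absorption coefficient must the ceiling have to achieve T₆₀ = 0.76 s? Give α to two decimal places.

A = 0.161·V/T₆₀ = 0.161·634/0.76 = 134.31 m² sabins.
Absorption from the other surfaces = 121·0.2 + 231·0.07 = 40.37 m², so the ceiling must supply 93.94 m² over 121 m².
α = 93.94/121 = 0.776.

0.78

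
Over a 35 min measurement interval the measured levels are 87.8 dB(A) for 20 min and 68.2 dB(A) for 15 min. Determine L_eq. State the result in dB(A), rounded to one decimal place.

L_eq = 10·log₁₀[(1/T)·Σ tᵢ·10^(Lᵢ/10)] with T = 35 min.
Σ tᵢ·10^(Lᵢ/10) = 20·10^(87.8/10) + 15·10^(68.2/10) = 1.215e+10.
L_eq = 10·log₁₀(1.215e+10/35) = 85.41 dB(A).

85.4 dB(A)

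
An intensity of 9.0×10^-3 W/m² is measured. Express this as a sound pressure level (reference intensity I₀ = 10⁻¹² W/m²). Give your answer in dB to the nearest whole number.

L = 10·log₁₀(I/I₀) = 10·log₁₀(9.0×10^-3/10⁻¹²) = 10·log₁₀(9.0×10^9).
L = 10·(0.9542 + 9) = 99.54 dB.

100 dB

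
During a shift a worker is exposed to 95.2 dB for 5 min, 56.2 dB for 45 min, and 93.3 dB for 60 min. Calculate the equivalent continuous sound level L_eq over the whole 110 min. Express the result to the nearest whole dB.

91 dB

The energy average is taken in the linear domain: L_eq = 10·log₁₀[(Σ tᵢ·10^(Lᵢ/10))/T], T = 110 min.
Σ tᵢ·10^(Lᵢ/10) = 5·10^(95.2/10) + 45·10^(56.2/10) + 60·10^(93.3/10) = 1.449e+11.
L_eq = 10·log₁₀(1.449e+11/110) = 91.20 dB.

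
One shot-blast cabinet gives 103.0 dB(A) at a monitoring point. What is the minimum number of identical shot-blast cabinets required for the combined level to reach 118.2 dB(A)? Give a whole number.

Need L₁ + 10·log₁₀ N ≥ 118.2, i.e. log₁₀ N ≥ 1.52.
N ≥ 10^(15.2/10) = 33.113, so N = 34.

34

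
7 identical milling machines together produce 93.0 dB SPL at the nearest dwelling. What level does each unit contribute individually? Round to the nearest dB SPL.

Dividing the total intensity by 7 lowers the level by 10·log₁₀ 7 = 8.451 dB: L₁ = 93.0 − 8.451.

85 dB SPL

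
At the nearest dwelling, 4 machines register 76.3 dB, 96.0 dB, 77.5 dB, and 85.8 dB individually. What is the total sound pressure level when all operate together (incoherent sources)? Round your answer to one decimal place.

96.5 dB

For uncorrelated sources the intensities add, so convert each level to linear form, sum, and take 10·log₁₀ of the total.
Σ 10^(L/10) = 10^(76.3/10) + 10^(96.0/10) + 10^(77.5/10) + 10^(85.8/10) = 4.460e+09.
L_total = 10·log₁₀(4.460e+09) = 96.49 dB.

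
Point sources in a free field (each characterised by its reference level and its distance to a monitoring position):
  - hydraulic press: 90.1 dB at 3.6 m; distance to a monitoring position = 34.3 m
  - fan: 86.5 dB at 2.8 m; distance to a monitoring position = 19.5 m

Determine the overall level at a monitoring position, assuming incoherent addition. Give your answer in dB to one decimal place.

Propagate each source to the receiver with L = L_ref − 20·log₁₀(r/r_ref), then add intensities.
hydraulic press: 90.1 − 20·log₁₀(34.3/3.6) = 90.1 − 19.58 = 70.52 dB.
fan: 86.5 − 20·log₁₀(19.5/2.8) = 86.5 − 16.86 = 69.64 dB.
Σ 10^(L/10) = 2.048e+07 → L_total = 10·log₁₀(2.048e+07) = 73.11 dB.

73.1 dB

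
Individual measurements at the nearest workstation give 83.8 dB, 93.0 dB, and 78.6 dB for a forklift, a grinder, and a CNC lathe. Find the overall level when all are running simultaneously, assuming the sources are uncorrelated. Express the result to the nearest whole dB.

94 dB

Incoherent sources combine by intensity addition: L_total = 10·log₁₀(Σ 10^(L_i/10)).
Σ 10^(L/10) = 10^(83.8/10) + 10^(93.0/10) + 10^(78.6/10) = 2.308e+09.
L_total = 10·log₁₀(2.308e+09) = 93.63 dB.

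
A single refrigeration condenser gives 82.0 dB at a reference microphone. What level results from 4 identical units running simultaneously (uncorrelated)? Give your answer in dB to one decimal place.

88.0 dB

L_total = L₁ + 10·log₁₀ N for N identical incoherent sources.
L_total = 82.0 + 10·log₁₀(4) = 82.0 + 6.021 = 88.02 dB.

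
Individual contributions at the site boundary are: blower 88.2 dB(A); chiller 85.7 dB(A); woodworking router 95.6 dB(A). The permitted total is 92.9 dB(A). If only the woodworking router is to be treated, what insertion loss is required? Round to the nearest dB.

6 dB

Fixed contribution from the other sources: Σ 10^(L/10) = 10^(88.2/10) + 10^(85.7/10) = 1.032e+09 (90.14 dB(A)).
To meet 92.9 dB(A) overall, the treated woodworking router may contribute at most 10^(92.9/10) − 1.032e+09 = 9.176e+08, i.e. 89.63 dB(A).
So the woodworking router must be reduced from 95.6 to 89.63 dB(A): IL = 5.97 dB.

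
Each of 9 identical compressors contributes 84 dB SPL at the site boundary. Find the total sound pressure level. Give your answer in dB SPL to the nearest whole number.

N identical incoherent sources raise the level by 10·log₁₀ N.
L_total = 84 + 10·log₁₀(9) = 84 + 9.542 = 93.54 dB SPL.

94 dB SPL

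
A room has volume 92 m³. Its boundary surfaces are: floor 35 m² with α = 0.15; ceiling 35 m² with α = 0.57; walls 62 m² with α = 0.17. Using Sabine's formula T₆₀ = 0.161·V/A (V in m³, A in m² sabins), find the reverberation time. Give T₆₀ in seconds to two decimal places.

A = Σ Sᵢαᵢ = 35·0.15 + 35·0.57 + 62·0.17 = 35.74 m².
T₆₀ = 0.161 × 92 / 35.74 = 0.414 s.

0.41 s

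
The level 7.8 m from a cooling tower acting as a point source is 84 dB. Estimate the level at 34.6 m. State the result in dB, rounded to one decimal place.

Point-source attenuation: ΔL = 20·log₁₀(r₂/r₁) = 20·log₁₀(34.6/7.8) = 12.940 dB.
L₂ = 84 − 20·log₁₀(34.6/7.8) = 84 − 12.940 = 71.06 dB.

71.1 dB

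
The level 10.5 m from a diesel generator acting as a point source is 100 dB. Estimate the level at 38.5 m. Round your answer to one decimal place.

88.7 dB

Spherical spreading from a point source gives a 20·log₁₀(r₂/r₁) drop.
L₂ = 100 − 20·log₁₀(38.5/10.5) = 100 − 11.285 = 88.71 dB.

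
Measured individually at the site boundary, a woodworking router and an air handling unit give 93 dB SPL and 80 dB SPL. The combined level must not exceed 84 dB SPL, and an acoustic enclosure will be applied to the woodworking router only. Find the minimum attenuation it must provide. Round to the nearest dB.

11 dB

Everything except the woodworking router sums to 10^(80/10) = 1.000e+08 in linear terms, 80.00 dB SPL.
The limit corresponds to 10^(84/10) = 2.512e+08; subtracting the fixed part leaves 1.512e+08 for the woodworking router, i.e. 81.80 dB SPL.
So the woodworking router must be reduced from 93 to 81.80 dB SPL: IL = 11.20 dB.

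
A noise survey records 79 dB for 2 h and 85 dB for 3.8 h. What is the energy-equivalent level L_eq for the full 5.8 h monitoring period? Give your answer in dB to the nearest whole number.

84 dB

The energy average is taken in the linear domain: L_eq = 10·log₁₀[(Σ tᵢ·10^(Lᵢ/10))/T], T = 5.8 h.
Σ tᵢ·10^(Lᵢ/10) = 2·10^(79/10) + 3.8·10^(85/10) = 1.361e+09.
L_eq = 10·log₁₀(1.361e+09/5.8) = 83.70 dB.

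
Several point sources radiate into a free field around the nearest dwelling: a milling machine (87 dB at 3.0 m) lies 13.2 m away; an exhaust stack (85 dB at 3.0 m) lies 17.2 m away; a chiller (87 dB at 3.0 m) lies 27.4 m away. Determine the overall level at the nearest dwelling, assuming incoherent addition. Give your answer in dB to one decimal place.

Apply inverse-square spreading to bring every level to the receiver, then sum 10^(L/10).
milling machine: 87 − 20·log₁₀(13.2/3.0) = 87 − 12.87 = 74.13 dB.
exhaust stack: 85 − 20·log₁₀(17.2/3.0) = 85 − 15.17 = 69.83 dB.
chiller: 87 − 20·log₁₀(27.4/3.0) = 87 − 19.21 = 67.79 dB.
Σ 10^(L/10) = 4.152e+07 → L_total = 10·log₁₀(4.152e+07) = 76.18 dB.

76.2 dB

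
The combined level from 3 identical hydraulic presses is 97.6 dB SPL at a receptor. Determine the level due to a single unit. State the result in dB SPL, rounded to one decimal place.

92.8 dB SPL

3 equal contributions raise the level by 10·log₁₀ 3 = 4.771 dB, so each unit alone gives 97.6 − 4.771.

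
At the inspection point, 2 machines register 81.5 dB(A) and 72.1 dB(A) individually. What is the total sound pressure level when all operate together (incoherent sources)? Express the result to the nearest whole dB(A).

82 dB(A)

For uncorrelated sources the intensities add, so convert each level to linear form, sum, and take 10·log₁₀ of the total.
Σ 10^(L/10) = 10^(81.5/10) + 10^(72.1/10) = 1.575e+08.
L_total = 10·log₁₀(1.575e+08) = 81.97 dB(A).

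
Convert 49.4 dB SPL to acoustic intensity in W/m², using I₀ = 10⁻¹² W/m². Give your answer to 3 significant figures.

8.71e-08 W/m²

I = I₀·10^(L/10) = 10⁻¹² × 10^(49.4/10) = 10^(-7.060).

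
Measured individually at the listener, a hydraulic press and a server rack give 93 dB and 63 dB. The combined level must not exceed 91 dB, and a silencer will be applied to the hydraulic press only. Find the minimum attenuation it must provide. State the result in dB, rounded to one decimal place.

2.0 dB

The untreated sources together contribute 10^(63/10) = 1.995e+06, i.e. 63.00 dB.
To meet 91 dB overall, the treated hydraulic press may contribute at most 10^(91/10) − 1.995e+06 = 1.257e+09, i.e. 90.99 dB.
Required insertion loss = 93 − 90.99 = 2.01 dB.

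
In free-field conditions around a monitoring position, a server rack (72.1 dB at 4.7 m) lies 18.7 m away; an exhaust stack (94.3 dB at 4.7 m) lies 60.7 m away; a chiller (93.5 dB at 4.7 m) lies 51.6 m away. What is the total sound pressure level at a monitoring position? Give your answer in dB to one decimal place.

75.5 dB

Apply inverse-square spreading to bring every level to the receiver, then sum 10^(L/10).
server rack: 72.1 − 20·log₁₀(18.7/4.7) = 72.1 − 11.99 = 60.11 dB.
exhaust stack: 94.3 − 20·log₁₀(60.7/4.7) = 94.3 − 22.22 = 72.08 dB.
chiller: 93.5 − 20·log₁₀(51.6/4.7) = 93.5 − 20.81 = 72.69 dB.
Σ 10^(L/10) = 3.573e+07 → L_total = 10·log₁₀(3.573e+07) = 75.53 dB.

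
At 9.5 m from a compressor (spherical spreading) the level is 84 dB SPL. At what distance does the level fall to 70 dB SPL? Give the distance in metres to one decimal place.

47.6 m

For a point source L₁ − L₂ = 20·log₁₀(r₂/r₁), so r₂ = r₁·10^((L₁−L₂)/20).
r₂ = 9.5·10^((84−70)/20) = 9.5·10^(14.0/20) = 47.61 m.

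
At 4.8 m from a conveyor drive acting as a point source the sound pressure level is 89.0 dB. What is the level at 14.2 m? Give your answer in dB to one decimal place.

79.6 dB

Point-source attenuation: ΔL = 20·log₁₀(r₂/r₁) = 20·log₁₀(14.2/4.8) = 9.421 dB.
L₂ = 89.0 − 20·log₁₀(14.2/4.8) = 89.0 − 9.421 = 79.58 dB.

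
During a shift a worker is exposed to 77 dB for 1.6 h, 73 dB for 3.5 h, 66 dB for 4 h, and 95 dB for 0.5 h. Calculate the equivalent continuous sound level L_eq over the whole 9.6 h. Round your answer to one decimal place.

The energy average is taken in the linear domain: L_eq = 10·log₁₀[(Σ tᵢ·10^(Lᵢ/10))/T], T = 9.6 h.
Σ tᵢ·10^(Lᵢ/10) = 1.6·10^(77/10) + 3.5·10^(73/10) + 4·10^(66/10) + 0.5·10^(95/10) = 1.747e+09.
L_eq = 10·log₁₀(1.747e+09/9.6) = 82.60 dB.

82.6 dB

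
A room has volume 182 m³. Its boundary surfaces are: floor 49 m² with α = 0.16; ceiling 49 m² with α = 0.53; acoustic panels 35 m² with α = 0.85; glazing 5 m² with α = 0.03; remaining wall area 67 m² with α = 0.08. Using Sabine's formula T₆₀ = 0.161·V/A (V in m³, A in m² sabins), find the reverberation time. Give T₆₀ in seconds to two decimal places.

0.42 s

Total absorption A = 49·0.16 + 49·0.53 + 35·0.85 + 5·0.03 + 67·0.08 = 69.07 m² sabins.
T₆₀ = 0.161 × 182 / 69.07 = 0.424 s.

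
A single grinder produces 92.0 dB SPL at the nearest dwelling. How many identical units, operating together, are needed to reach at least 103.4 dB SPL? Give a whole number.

14

The shortfall is 103.4 − 92.0 = 11.4 dB, and N units add 10·log₁₀ N, so need 10·log₁₀ N ≥ 11.4.
N ≥ 10^(11.4/10) = 13.804, so N = 14.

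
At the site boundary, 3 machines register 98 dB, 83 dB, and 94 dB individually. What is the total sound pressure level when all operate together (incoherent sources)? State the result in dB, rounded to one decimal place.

99.6 dB

For uncorrelated sources the intensities add, so convert each level to linear form, sum, and take 10·log₁₀ of the total.
Σ 10^(L/10) = 10^(98/10) + 10^(83/10) + 10^(94/10) = 9.021e+09.
L_total = 10·log₁₀(9.021e+09) = 99.55 dB.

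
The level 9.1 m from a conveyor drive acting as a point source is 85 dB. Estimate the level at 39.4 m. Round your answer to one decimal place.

72.3 dB

Spherical spreading from a point source gives a 20·log₁₀(r₂/r₁) drop.
L₂ = 85 − 20·log₁₀(39.4/9.1) = 85 − 12.729 = 72.27 dB.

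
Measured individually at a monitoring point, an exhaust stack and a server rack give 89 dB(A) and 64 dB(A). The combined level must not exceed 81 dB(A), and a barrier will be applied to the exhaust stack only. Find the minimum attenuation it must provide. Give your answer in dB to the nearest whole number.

The untreated sources together contribute 10^(64/10) = 2.512e+06, i.e. 64.00 dB(A).
The limit corresponds to 10^(81/10) = 1.259e+08; subtracting the fixed part leaves 1.234e+08 for the exhaust stack, i.e. 80.91 dB(A).
So the exhaust stack must be reduced from 89 to 80.91 dB(A): IL = 8.09 dB.

8 dB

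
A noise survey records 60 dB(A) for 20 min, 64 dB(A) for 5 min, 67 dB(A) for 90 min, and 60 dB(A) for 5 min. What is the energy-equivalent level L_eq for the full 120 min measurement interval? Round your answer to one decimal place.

Weight each interval's intensity by its duration and average over T = 120 min:
Σ tᵢ·10^(Lᵢ/10) = 20·10^(60/10) + 5·10^(64/10) + 90·10^(67/10) + 5·10^(60/10) = 4.886e+08.
L_eq = 10·log₁₀(4.886e+08/120) = 66.10 dB(A).

66.1 dB(A)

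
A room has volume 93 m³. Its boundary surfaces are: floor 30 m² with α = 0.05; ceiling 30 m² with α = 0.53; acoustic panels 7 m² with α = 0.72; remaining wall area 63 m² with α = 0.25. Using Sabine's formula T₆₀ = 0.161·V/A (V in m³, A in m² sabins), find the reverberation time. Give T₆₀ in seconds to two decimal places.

0.39 s

A = Σ Sᵢαᵢ = 30·0.05 + 30·0.53 + 7·0.72 + 63·0.25 = 38.19 m².
T₆₀ = 0.161·V/A = 0.161·93/38.19 = 0.392 s.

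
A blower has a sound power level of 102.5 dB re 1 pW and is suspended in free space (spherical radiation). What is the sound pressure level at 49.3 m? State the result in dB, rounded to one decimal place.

57.7 dB

L_p = L_w − 10·log₁₀(4π·r²) with r = 49.3 m.
4π·r² = 3.054e+04 m², 10·log₁₀ of that is 44.849 dB.
L_p = 102.5 − 44.849 = 57.65 dB.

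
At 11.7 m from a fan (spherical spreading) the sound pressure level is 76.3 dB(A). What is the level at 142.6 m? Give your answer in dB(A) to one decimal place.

Point-source attenuation: ΔL = 20·log₁₀(r₂/r₁) = 20·log₁₀(142.6/11.7) = 21.719 dB.
L₂ = 76.3 − 20·log₁₀(142.6/11.7) = 76.3 − 21.719 = 54.58 dB(A).

54.6 dB(A)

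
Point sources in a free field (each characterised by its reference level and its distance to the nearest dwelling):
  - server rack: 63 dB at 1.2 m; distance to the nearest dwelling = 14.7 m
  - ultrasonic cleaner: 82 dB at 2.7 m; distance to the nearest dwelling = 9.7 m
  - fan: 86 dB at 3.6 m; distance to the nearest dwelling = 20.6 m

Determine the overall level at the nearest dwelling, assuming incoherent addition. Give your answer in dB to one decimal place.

73.9 dB

Propagate each source to the receiver with L = L_ref − 20·log₁₀(r/r_ref), then add intensities.
server rack: 63 − 20·log₁₀(14.7/1.2) = 63 − 21.76 = 41.24 dB.
ultrasonic cleaner: 82 − 20·log₁₀(9.7/2.7) = 82 − 11.11 = 70.89 dB.
fan: 86 − 20·log₁₀(20.6/3.6) = 86 − 15.15 = 70.85 dB.
Σ 10^(L/10) = 2.445e+07 → L_total = 10·log₁₀(2.445e+07) = 73.88 dB.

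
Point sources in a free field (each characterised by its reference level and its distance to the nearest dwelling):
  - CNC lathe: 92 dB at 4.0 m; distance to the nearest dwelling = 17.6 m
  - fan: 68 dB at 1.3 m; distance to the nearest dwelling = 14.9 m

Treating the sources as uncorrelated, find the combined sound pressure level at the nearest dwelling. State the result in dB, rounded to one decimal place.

Propagate each source to the receiver with L = L_ref − 20·log₁₀(r/r_ref), then add intensities.
CNC lathe: 92 − 20·log₁₀(17.6/4.0) = 92 − 12.87 = 79.13 dB.
fan: 68 − 20·log₁₀(14.9/1.3) = 68 − 21.18 = 46.82 dB.
Σ 10^(L/10) = 8.191e+07 → L_total = 10·log₁₀(8.191e+07) = 79.13 dB.

79.1 dB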